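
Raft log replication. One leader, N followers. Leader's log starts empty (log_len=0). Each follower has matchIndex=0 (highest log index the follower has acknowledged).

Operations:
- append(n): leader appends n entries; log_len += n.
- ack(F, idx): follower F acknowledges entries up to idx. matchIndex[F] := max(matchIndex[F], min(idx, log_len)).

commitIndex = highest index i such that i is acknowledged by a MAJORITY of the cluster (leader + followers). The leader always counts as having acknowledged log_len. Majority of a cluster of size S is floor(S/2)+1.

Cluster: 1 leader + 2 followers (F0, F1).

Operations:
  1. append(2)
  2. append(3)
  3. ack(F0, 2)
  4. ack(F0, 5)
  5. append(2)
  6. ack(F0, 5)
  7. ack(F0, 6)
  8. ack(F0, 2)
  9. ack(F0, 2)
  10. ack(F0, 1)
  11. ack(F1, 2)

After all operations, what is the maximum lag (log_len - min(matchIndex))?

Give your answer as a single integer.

Answer: 5

Derivation:
Op 1: append 2 -> log_len=2
Op 2: append 3 -> log_len=5
Op 3: F0 acks idx 2 -> match: F0=2 F1=0; commitIndex=2
Op 4: F0 acks idx 5 -> match: F0=5 F1=0; commitIndex=5
Op 5: append 2 -> log_len=7
Op 6: F0 acks idx 5 -> match: F0=5 F1=0; commitIndex=5
Op 7: F0 acks idx 6 -> match: F0=6 F1=0; commitIndex=6
Op 8: F0 acks idx 2 -> match: F0=6 F1=0; commitIndex=6
Op 9: F0 acks idx 2 -> match: F0=6 F1=0; commitIndex=6
Op 10: F0 acks idx 1 -> match: F0=6 F1=0; commitIndex=6
Op 11: F1 acks idx 2 -> match: F0=6 F1=2; commitIndex=6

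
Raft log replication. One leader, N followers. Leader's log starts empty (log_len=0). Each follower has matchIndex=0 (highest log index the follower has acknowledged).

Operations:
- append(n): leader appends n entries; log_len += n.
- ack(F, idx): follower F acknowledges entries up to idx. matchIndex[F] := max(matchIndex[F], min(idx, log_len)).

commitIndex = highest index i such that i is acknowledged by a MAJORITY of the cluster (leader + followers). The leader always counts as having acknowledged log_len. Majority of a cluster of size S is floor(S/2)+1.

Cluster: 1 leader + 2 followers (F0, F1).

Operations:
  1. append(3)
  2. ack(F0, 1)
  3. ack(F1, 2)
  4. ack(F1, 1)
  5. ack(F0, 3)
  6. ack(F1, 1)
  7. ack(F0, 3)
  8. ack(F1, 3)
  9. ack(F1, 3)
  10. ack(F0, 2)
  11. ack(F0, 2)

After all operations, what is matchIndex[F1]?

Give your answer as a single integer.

Answer: 3

Derivation:
Op 1: append 3 -> log_len=3
Op 2: F0 acks idx 1 -> match: F0=1 F1=0; commitIndex=1
Op 3: F1 acks idx 2 -> match: F0=1 F1=2; commitIndex=2
Op 4: F1 acks idx 1 -> match: F0=1 F1=2; commitIndex=2
Op 5: F0 acks idx 3 -> match: F0=3 F1=2; commitIndex=3
Op 6: F1 acks idx 1 -> match: F0=3 F1=2; commitIndex=3
Op 7: F0 acks idx 3 -> match: F0=3 F1=2; commitIndex=3
Op 8: F1 acks idx 3 -> match: F0=3 F1=3; commitIndex=3
Op 9: F1 acks idx 3 -> match: F0=3 F1=3; commitIndex=3
Op 10: F0 acks idx 2 -> match: F0=3 F1=3; commitIndex=3
Op 11: F0 acks idx 2 -> match: F0=3 F1=3; commitIndex=3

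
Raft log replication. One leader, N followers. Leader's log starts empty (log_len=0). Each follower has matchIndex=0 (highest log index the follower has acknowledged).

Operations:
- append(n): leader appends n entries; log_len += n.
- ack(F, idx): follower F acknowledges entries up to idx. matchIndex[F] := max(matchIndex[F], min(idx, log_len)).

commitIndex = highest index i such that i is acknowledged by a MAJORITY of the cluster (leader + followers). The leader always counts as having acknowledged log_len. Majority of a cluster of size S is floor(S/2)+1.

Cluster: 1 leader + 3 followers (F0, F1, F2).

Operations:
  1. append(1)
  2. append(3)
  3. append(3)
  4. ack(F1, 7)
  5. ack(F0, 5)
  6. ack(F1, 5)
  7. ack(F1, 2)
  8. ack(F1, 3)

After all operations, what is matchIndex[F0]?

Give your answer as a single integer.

Op 1: append 1 -> log_len=1
Op 2: append 3 -> log_len=4
Op 3: append 3 -> log_len=7
Op 4: F1 acks idx 7 -> match: F0=0 F1=7 F2=0; commitIndex=0
Op 5: F0 acks idx 5 -> match: F0=5 F1=7 F2=0; commitIndex=5
Op 6: F1 acks idx 5 -> match: F0=5 F1=7 F2=0; commitIndex=5
Op 7: F1 acks idx 2 -> match: F0=5 F1=7 F2=0; commitIndex=5
Op 8: F1 acks idx 3 -> match: F0=5 F1=7 F2=0; commitIndex=5

Answer: 5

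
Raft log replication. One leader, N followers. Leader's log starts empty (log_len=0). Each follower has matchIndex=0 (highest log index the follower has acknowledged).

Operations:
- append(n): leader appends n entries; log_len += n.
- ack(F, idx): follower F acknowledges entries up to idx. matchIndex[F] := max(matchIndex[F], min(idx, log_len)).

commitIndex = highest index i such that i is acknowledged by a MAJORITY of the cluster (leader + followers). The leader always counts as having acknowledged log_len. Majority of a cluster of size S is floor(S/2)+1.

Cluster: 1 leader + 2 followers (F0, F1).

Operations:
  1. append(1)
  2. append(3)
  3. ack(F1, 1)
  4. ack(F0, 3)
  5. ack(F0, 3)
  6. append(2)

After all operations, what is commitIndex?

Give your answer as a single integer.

Answer: 3

Derivation:
Op 1: append 1 -> log_len=1
Op 2: append 3 -> log_len=4
Op 3: F1 acks idx 1 -> match: F0=0 F1=1; commitIndex=1
Op 4: F0 acks idx 3 -> match: F0=3 F1=1; commitIndex=3
Op 5: F0 acks idx 3 -> match: F0=3 F1=1; commitIndex=3
Op 6: append 2 -> log_len=6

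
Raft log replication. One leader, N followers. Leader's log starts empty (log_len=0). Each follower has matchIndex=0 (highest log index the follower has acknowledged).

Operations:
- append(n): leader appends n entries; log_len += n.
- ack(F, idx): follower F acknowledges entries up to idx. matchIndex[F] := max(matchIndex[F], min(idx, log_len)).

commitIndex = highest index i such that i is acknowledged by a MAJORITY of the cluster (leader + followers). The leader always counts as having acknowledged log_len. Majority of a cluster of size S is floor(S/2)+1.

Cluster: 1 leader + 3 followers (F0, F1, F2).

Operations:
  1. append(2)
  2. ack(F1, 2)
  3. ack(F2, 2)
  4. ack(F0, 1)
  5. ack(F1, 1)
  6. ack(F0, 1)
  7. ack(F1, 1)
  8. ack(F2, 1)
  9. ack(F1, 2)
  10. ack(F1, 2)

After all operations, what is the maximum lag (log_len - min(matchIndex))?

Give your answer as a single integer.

Op 1: append 2 -> log_len=2
Op 2: F1 acks idx 2 -> match: F0=0 F1=2 F2=0; commitIndex=0
Op 3: F2 acks idx 2 -> match: F0=0 F1=2 F2=2; commitIndex=2
Op 4: F0 acks idx 1 -> match: F0=1 F1=2 F2=2; commitIndex=2
Op 5: F1 acks idx 1 -> match: F0=1 F1=2 F2=2; commitIndex=2
Op 6: F0 acks idx 1 -> match: F0=1 F1=2 F2=2; commitIndex=2
Op 7: F1 acks idx 1 -> match: F0=1 F1=2 F2=2; commitIndex=2
Op 8: F2 acks idx 1 -> match: F0=1 F1=2 F2=2; commitIndex=2
Op 9: F1 acks idx 2 -> match: F0=1 F1=2 F2=2; commitIndex=2
Op 10: F1 acks idx 2 -> match: F0=1 F1=2 F2=2; commitIndex=2

Answer: 1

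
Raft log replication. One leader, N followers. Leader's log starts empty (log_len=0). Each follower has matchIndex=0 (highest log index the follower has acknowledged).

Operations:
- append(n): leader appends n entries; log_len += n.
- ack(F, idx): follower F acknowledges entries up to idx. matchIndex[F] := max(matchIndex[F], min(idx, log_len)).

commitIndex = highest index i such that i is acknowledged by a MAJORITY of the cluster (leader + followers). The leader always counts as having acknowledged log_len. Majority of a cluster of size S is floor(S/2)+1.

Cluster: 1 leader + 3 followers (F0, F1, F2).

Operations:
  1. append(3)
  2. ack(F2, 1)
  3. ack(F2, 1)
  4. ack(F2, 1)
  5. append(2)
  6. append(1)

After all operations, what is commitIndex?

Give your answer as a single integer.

Answer: 0

Derivation:
Op 1: append 3 -> log_len=3
Op 2: F2 acks idx 1 -> match: F0=0 F1=0 F2=1; commitIndex=0
Op 3: F2 acks idx 1 -> match: F0=0 F1=0 F2=1; commitIndex=0
Op 4: F2 acks idx 1 -> match: F0=0 F1=0 F2=1; commitIndex=0
Op 5: append 2 -> log_len=5
Op 6: append 1 -> log_len=6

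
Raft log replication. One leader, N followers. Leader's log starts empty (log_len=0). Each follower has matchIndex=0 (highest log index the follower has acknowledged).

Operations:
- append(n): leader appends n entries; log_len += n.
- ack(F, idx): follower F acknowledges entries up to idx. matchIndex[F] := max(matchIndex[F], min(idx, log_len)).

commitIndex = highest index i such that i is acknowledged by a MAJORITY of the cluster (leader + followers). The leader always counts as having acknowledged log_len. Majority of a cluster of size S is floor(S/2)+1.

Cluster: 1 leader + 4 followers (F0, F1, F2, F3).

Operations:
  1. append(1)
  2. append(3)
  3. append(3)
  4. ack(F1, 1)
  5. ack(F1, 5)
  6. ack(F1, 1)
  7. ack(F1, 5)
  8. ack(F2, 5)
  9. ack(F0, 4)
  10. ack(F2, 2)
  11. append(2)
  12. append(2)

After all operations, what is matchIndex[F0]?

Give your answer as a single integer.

Op 1: append 1 -> log_len=1
Op 2: append 3 -> log_len=4
Op 3: append 3 -> log_len=7
Op 4: F1 acks idx 1 -> match: F0=0 F1=1 F2=0 F3=0; commitIndex=0
Op 5: F1 acks idx 5 -> match: F0=0 F1=5 F2=0 F3=0; commitIndex=0
Op 6: F1 acks idx 1 -> match: F0=0 F1=5 F2=0 F3=0; commitIndex=0
Op 7: F1 acks idx 5 -> match: F0=0 F1=5 F2=0 F3=0; commitIndex=0
Op 8: F2 acks idx 5 -> match: F0=0 F1=5 F2=5 F3=0; commitIndex=5
Op 9: F0 acks idx 4 -> match: F0=4 F1=5 F2=5 F3=0; commitIndex=5
Op 10: F2 acks idx 2 -> match: F0=4 F1=5 F2=5 F3=0; commitIndex=5
Op 11: append 2 -> log_len=9
Op 12: append 2 -> log_len=11

Answer: 4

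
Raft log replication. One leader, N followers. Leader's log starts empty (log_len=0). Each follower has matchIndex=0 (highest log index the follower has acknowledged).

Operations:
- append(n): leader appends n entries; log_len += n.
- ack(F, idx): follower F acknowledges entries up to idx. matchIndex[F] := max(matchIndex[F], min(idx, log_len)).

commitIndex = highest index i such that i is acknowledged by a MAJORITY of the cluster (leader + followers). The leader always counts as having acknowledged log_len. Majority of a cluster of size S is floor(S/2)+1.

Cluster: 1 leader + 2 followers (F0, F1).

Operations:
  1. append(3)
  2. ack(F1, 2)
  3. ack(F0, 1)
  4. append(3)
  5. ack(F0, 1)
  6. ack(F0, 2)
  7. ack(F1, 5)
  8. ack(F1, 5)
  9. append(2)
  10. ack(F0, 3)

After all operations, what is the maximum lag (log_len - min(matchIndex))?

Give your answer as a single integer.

Op 1: append 3 -> log_len=3
Op 2: F1 acks idx 2 -> match: F0=0 F1=2; commitIndex=2
Op 3: F0 acks idx 1 -> match: F0=1 F1=2; commitIndex=2
Op 4: append 3 -> log_len=6
Op 5: F0 acks idx 1 -> match: F0=1 F1=2; commitIndex=2
Op 6: F0 acks idx 2 -> match: F0=2 F1=2; commitIndex=2
Op 7: F1 acks idx 5 -> match: F0=2 F1=5; commitIndex=5
Op 8: F1 acks idx 5 -> match: F0=2 F1=5; commitIndex=5
Op 9: append 2 -> log_len=8
Op 10: F0 acks idx 3 -> match: F0=3 F1=5; commitIndex=5

Answer: 5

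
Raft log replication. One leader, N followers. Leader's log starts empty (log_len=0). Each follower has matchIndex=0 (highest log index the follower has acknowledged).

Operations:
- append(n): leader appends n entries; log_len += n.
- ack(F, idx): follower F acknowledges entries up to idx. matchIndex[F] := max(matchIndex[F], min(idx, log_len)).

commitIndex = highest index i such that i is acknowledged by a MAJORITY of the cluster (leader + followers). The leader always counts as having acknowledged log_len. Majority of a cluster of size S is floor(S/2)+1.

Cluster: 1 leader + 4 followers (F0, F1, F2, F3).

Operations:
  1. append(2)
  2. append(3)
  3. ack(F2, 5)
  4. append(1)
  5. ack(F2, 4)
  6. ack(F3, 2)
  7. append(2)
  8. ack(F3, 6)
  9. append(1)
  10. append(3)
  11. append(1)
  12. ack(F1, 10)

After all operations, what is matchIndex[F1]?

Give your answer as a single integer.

Op 1: append 2 -> log_len=2
Op 2: append 3 -> log_len=5
Op 3: F2 acks idx 5 -> match: F0=0 F1=0 F2=5 F3=0; commitIndex=0
Op 4: append 1 -> log_len=6
Op 5: F2 acks idx 4 -> match: F0=0 F1=0 F2=5 F3=0; commitIndex=0
Op 6: F3 acks idx 2 -> match: F0=0 F1=0 F2=5 F3=2; commitIndex=2
Op 7: append 2 -> log_len=8
Op 8: F3 acks idx 6 -> match: F0=0 F1=0 F2=5 F3=6; commitIndex=5
Op 9: append 1 -> log_len=9
Op 10: append 3 -> log_len=12
Op 11: append 1 -> log_len=13
Op 12: F1 acks idx 10 -> match: F0=0 F1=10 F2=5 F3=6; commitIndex=6

Answer: 10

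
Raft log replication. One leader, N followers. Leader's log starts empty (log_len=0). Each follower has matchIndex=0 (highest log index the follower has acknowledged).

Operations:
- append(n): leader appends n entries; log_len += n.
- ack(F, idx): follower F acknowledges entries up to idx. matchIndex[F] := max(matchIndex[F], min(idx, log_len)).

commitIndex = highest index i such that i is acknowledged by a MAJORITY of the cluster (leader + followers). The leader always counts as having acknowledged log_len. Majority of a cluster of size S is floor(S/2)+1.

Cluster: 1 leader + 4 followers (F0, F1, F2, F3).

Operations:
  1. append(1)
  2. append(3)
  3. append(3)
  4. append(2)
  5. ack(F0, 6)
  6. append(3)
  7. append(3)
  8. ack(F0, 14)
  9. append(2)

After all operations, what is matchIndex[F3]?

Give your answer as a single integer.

Op 1: append 1 -> log_len=1
Op 2: append 3 -> log_len=4
Op 3: append 3 -> log_len=7
Op 4: append 2 -> log_len=9
Op 5: F0 acks idx 6 -> match: F0=6 F1=0 F2=0 F3=0; commitIndex=0
Op 6: append 3 -> log_len=12
Op 7: append 3 -> log_len=15
Op 8: F0 acks idx 14 -> match: F0=14 F1=0 F2=0 F3=0; commitIndex=0
Op 9: append 2 -> log_len=17

Answer: 0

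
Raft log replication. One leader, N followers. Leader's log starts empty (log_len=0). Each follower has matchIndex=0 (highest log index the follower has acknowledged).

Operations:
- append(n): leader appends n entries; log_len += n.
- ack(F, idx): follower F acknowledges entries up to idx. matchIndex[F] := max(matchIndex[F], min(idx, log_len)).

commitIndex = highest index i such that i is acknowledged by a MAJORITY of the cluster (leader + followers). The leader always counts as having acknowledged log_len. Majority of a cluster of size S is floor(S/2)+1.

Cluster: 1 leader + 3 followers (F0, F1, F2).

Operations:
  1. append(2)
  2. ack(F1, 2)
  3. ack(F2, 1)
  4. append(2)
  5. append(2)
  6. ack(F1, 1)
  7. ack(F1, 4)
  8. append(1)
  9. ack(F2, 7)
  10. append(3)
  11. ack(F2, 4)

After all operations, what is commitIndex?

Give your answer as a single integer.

Op 1: append 2 -> log_len=2
Op 2: F1 acks idx 2 -> match: F0=0 F1=2 F2=0; commitIndex=0
Op 3: F2 acks idx 1 -> match: F0=0 F1=2 F2=1; commitIndex=1
Op 4: append 2 -> log_len=4
Op 5: append 2 -> log_len=6
Op 6: F1 acks idx 1 -> match: F0=0 F1=2 F2=1; commitIndex=1
Op 7: F1 acks idx 4 -> match: F0=0 F1=4 F2=1; commitIndex=1
Op 8: append 1 -> log_len=7
Op 9: F2 acks idx 7 -> match: F0=0 F1=4 F2=7; commitIndex=4
Op 10: append 3 -> log_len=10
Op 11: F2 acks idx 4 -> match: F0=0 F1=4 F2=7; commitIndex=4

Answer: 4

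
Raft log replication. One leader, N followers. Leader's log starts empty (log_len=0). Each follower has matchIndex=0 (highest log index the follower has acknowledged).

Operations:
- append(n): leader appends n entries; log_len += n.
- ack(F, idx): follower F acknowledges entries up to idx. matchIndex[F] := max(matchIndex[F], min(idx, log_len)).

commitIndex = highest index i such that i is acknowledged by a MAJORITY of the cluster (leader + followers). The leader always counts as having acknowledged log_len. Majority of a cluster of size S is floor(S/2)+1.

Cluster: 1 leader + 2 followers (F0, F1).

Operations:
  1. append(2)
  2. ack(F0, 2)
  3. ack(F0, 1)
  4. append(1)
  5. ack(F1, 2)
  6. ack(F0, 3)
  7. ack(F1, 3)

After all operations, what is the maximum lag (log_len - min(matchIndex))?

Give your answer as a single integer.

Answer: 0

Derivation:
Op 1: append 2 -> log_len=2
Op 2: F0 acks idx 2 -> match: F0=2 F1=0; commitIndex=2
Op 3: F0 acks idx 1 -> match: F0=2 F1=0; commitIndex=2
Op 4: append 1 -> log_len=3
Op 5: F1 acks idx 2 -> match: F0=2 F1=2; commitIndex=2
Op 6: F0 acks idx 3 -> match: F0=3 F1=2; commitIndex=3
Op 7: F1 acks idx 3 -> match: F0=3 F1=3; commitIndex=3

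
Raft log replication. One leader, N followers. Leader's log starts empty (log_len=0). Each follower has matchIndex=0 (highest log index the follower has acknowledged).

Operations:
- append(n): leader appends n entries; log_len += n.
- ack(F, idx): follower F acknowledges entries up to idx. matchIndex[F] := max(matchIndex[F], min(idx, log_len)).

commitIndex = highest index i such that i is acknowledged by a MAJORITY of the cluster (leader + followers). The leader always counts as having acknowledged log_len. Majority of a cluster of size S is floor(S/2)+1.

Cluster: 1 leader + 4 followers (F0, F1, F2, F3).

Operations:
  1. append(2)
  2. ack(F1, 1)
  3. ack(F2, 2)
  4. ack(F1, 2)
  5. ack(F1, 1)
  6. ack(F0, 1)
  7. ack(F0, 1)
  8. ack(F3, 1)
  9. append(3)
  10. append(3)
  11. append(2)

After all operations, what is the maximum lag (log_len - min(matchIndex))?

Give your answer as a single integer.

Op 1: append 2 -> log_len=2
Op 2: F1 acks idx 1 -> match: F0=0 F1=1 F2=0 F3=0; commitIndex=0
Op 3: F2 acks idx 2 -> match: F0=0 F1=1 F2=2 F3=0; commitIndex=1
Op 4: F1 acks idx 2 -> match: F0=0 F1=2 F2=2 F3=0; commitIndex=2
Op 5: F1 acks idx 1 -> match: F0=0 F1=2 F2=2 F3=0; commitIndex=2
Op 6: F0 acks idx 1 -> match: F0=1 F1=2 F2=2 F3=0; commitIndex=2
Op 7: F0 acks idx 1 -> match: F0=1 F1=2 F2=2 F3=0; commitIndex=2
Op 8: F3 acks idx 1 -> match: F0=1 F1=2 F2=2 F3=1; commitIndex=2
Op 9: append 3 -> log_len=5
Op 10: append 3 -> log_len=8
Op 11: append 2 -> log_len=10

Answer: 9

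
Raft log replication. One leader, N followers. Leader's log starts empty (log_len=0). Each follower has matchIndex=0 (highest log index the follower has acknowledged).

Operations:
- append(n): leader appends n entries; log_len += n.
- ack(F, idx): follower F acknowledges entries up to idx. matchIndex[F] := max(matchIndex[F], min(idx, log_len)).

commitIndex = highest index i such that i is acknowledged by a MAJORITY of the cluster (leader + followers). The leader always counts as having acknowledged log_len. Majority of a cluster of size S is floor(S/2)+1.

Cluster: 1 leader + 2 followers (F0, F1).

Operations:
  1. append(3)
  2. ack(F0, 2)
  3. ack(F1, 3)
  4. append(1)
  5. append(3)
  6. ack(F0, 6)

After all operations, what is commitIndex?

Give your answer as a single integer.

Answer: 6

Derivation:
Op 1: append 3 -> log_len=3
Op 2: F0 acks idx 2 -> match: F0=2 F1=0; commitIndex=2
Op 3: F1 acks idx 3 -> match: F0=2 F1=3; commitIndex=3
Op 4: append 1 -> log_len=4
Op 5: append 3 -> log_len=7
Op 6: F0 acks idx 6 -> match: F0=6 F1=3; commitIndex=6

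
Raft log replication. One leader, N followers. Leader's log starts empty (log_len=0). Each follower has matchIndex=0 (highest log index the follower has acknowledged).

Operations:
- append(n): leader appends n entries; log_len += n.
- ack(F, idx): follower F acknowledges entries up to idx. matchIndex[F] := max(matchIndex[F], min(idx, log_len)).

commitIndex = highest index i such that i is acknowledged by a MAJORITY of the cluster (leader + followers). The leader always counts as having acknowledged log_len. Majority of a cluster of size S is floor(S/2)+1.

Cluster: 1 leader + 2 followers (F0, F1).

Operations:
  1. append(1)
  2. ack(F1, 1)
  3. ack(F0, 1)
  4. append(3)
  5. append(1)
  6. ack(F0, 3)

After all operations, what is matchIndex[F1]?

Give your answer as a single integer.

Op 1: append 1 -> log_len=1
Op 2: F1 acks idx 1 -> match: F0=0 F1=1; commitIndex=1
Op 3: F0 acks idx 1 -> match: F0=1 F1=1; commitIndex=1
Op 4: append 3 -> log_len=4
Op 5: append 1 -> log_len=5
Op 6: F0 acks idx 3 -> match: F0=3 F1=1; commitIndex=3

Answer: 1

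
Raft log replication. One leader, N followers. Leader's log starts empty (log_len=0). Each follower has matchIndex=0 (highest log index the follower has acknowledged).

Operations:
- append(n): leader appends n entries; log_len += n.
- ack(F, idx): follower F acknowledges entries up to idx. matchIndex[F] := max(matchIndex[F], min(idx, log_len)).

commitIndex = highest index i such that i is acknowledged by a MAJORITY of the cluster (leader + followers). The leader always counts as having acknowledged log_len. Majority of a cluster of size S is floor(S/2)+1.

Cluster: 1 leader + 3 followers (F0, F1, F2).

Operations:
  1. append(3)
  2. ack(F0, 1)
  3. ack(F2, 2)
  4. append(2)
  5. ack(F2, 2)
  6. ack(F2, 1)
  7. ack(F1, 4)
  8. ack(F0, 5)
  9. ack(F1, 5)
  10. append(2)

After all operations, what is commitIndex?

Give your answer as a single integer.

Op 1: append 3 -> log_len=3
Op 2: F0 acks idx 1 -> match: F0=1 F1=0 F2=0; commitIndex=0
Op 3: F2 acks idx 2 -> match: F0=1 F1=0 F2=2; commitIndex=1
Op 4: append 2 -> log_len=5
Op 5: F2 acks idx 2 -> match: F0=1 F1=0 F2=2; commitIndex=1
Op 6: F2 acks idx 1 -> match: F0=1 F1=0 F2=2; commitIndex=1
Op 7: F1 acks idx 4 -> match: F0=1 F1=4 F2=2; commitIndex=2
Op 8: F0 acks idx 5 -> match: F0=5 F1=4 F2=2; commitIndex=4
Op 9: F1 acks idx 5 -> match: F0=5 F1=5 F2=2; commitIndex=5
Op 10: append 2 -> log_len=7

Answer: 5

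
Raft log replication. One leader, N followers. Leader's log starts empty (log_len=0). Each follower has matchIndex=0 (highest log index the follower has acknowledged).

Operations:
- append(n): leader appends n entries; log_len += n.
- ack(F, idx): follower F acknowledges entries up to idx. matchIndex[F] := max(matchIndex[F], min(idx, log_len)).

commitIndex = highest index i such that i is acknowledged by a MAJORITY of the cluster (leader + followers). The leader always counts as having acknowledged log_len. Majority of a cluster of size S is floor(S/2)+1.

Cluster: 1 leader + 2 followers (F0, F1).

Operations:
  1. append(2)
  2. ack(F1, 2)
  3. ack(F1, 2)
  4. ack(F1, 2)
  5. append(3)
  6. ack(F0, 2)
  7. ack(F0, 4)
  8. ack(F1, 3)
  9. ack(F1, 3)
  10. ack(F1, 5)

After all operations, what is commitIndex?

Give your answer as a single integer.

Op 1: append 2 -> log_len=2
Op 2: F1 acks idx 2 -> match: F0=0 F1=2; commitIndex=2
Op 3: F1 acks idx 2 -> match: F0=0 F1=2; commitIndex=2
Op 4: F1 acks idx 2 -> match: F0=0 F1=2; commitIndex=2
Op 5: append 3 -> log_len=5
Op 6: F0 acks idx 2 -> match: F0=2 F1=2; commitIndex=2
Op 7: F0 acks idx 4 -> match: F0=4 F1=2; commitIndex=4
Op 8: F1 acks idx 3 -> match: F0=4 F1=3; commitIndex=4
Op 9: F1 acks idx 3 -> match: F0=4 F1=3; commitIndex=4
Op 10: F1 acks idx 5 -> match: F0=4 F1=5; commitIndex=5

Answer: 5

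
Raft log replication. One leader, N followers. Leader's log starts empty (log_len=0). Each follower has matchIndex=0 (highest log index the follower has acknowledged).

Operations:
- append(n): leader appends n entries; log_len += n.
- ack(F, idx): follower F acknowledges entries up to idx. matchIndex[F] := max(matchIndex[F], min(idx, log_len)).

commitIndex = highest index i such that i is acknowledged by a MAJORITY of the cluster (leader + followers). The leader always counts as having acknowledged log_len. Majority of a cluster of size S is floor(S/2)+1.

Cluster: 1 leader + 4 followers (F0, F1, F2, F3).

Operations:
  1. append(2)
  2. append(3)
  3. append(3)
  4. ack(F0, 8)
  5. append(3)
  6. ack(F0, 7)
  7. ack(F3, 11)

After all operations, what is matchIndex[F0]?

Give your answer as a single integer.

Op 1: append 2 -> log_len=2
Op 2: append 3 -> log_len=5
Op 3: append 3 -> log_len=8
Op 4: F0 acks idx 8 -> match: F0=8 F1=0 F2=0 F3=0; commitIndex=0
Op 5: append 3 -> log_len=11
Op 6: F0 acks idx 7 -> match: F0=8 F1=0 F2=0 F3=0; commitIndex=0
Op 7: F3 acks idx 11 -> match: F0=8 F1=0 F2=0 F3=11; commitIndex=8

Answer: 8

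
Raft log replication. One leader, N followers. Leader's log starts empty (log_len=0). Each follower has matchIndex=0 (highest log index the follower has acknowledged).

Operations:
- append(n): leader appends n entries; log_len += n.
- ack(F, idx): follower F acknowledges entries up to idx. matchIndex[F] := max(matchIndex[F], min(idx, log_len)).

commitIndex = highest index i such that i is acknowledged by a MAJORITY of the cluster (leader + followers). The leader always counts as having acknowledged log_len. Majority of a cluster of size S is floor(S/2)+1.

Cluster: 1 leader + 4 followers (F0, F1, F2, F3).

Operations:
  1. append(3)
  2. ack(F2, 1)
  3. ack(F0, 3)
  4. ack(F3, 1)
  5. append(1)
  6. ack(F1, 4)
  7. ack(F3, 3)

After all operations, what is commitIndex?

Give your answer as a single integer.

Answer: 3

Derivation:
Op 1: append 3 -> log_len=3
Op 2: F2 acks idx 1 -> match: F0=0 F1=0 F2=1 F3=0; commitIndex=0
Op 3: F0 acks idx 3 -> match: F0=3 F1=0 F2=1 F3=0; commitIndex=1
Op 4: F3 acks idx 1 -> match: F0=3 F1=0 F2=1 F3=1; commitIndex=1
Op 5: append 1 -> log_len=4
Op 6: F1 acks idx 4 -> match: F0=3 F1=4 F2=1 F3=1; commitIndex=3
Op 7: F3 acks idx 3 -> match: F0=3 F1=4 F2=1 F3=3; commitIndex=3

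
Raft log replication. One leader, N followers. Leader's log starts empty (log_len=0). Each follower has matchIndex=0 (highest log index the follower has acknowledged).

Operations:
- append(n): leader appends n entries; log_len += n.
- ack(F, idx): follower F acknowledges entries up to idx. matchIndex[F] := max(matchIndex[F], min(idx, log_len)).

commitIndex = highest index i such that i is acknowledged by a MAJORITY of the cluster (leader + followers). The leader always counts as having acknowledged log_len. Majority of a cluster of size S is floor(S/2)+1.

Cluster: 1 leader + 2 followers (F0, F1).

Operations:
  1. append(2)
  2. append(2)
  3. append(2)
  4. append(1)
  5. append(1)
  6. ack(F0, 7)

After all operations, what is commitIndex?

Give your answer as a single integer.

Answer: 7

Derivation:
Op 1: append 2 -> log_len=2
Op 2: append 2 -> log_len=4
Op 3: append 2 -> log_len=6
Op 4: append 1 -> log_len=7
Op 5: append 1 -> log_len=8
Op 6: F0 acks idx 7 -> match: F0=7 F1=0; commitIndex=7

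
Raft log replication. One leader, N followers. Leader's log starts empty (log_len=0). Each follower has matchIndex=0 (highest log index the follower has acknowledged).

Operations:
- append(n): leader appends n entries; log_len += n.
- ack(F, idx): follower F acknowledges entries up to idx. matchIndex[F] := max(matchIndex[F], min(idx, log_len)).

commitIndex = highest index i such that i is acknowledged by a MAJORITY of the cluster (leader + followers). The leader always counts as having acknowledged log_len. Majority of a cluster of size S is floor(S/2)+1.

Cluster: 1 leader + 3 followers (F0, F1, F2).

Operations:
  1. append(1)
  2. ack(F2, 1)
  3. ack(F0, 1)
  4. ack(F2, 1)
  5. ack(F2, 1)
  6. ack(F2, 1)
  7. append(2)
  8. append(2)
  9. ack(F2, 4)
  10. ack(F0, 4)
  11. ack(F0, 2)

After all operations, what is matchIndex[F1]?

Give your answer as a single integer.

Answer: 0

Derivation:
Op 1: append 1 -> log_len=1
Op 2: F2 acks idx 1 -> match: F0=0 F1=0 F2=1; commitIndex=0
Op 3: F0 acks idx 1 -> match: F0=1 F1=0 F2=1; commitIndex=1
Op 4: F2 acks idx 1 -> match: F0=1 F1=0 F2=1; commitIndex=1
Op 5: F2 acks idx 1 -> match: F0=1 F1=0 F2=1; commitIndex=1
Op 6: F2 acks idx 1 -> match: F0=1 F1=0 F2=1; commitIndex=1
Op 7: append 2 -> log_len=3
Op 8: append 2 -> log_len=5
Op 9: F2 acks idx 4 -> match: F0=1 F1=0 F2=4; commitIndex=1
Op 10: F0 acks idx 4 -> match: F0=4 F1=0 F2=4; commitIndex=4
Op 11: F0 acks idx 2 -> match: F0=4 F1=0 F2=4; commitIndex=4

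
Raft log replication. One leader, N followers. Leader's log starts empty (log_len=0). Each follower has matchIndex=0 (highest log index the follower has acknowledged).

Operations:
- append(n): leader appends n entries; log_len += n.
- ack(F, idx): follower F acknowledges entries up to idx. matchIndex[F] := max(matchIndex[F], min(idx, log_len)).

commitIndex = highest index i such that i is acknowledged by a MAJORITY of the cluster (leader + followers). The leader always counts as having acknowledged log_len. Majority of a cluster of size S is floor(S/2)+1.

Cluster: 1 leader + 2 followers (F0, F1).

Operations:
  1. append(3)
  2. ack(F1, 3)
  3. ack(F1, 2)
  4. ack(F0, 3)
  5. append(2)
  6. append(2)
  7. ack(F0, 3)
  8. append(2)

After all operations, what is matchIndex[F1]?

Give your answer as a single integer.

Op 1: append 3 -> log_len=3
Op 2: F1 acks idx 3 -> match: F0=0 F1=3; commitIndex=3
Op 3: F1 acks idx 2 -> match: F0=0 F1=3; commitIndex=3
Op 4: F0 acks idx 3 -> match: F0=3 F1=3; commitIndex=3
Op 5: append 2 -> log_len=5
Op 6: append 2 -> log_len=7
Op 7: F0 acks idx 3 -> match: F0=3 F1=3; commitIndex=3
Op 8: append 2 -> log_len=9

Answer: 3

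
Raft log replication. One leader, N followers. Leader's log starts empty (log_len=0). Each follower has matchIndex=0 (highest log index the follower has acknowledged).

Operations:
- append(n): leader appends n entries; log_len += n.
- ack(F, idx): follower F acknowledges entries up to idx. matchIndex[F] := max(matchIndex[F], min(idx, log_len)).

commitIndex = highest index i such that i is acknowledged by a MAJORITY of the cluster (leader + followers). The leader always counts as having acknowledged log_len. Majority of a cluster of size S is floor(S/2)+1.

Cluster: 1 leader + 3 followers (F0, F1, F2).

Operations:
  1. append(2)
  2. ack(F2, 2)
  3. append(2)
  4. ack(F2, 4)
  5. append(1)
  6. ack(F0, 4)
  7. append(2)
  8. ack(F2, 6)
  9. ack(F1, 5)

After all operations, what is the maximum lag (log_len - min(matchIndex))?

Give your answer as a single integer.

Answer: 3

Derivation:
Op 1: append 2 -> log_len=2
Op 2: F2 acks idx 2 -> match: F0=0 F1=0 F2=2; commitIndex=0
Op 3: append 2 -> log_len=4
Op 4: F2 acks idx 4 -> match: F0=0 F1=0 F2=4; commitIndex=0
Op 5: append 1 -> log_len=5
Op 6: F0 acks idx 4 -> match: F0=4 F1=0 F2=4; commitIndex=4
Op 7: append 2 -> log_len=7
Op 8: F2 acks idx 6 -> match: F0=4 F1=0 F2=6; commitIndex=4
Op 9: F1 acks idx 5 -> match: F0=4 F1=5 F2=6; commitIndex=5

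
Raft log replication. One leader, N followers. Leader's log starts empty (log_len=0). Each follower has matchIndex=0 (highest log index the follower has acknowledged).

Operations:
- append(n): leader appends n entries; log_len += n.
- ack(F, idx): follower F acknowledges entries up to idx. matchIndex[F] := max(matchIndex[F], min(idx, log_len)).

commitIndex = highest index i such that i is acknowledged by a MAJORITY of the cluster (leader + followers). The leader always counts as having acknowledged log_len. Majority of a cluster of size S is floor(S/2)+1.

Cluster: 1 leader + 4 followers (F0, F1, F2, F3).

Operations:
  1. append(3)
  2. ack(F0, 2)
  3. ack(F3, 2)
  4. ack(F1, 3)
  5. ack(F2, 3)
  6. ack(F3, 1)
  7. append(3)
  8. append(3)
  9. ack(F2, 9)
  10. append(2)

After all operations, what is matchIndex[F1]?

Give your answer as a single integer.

Answer: 3

Derivation:
Op 1: append 3 -> log_len=3
Op 2: F0 acks idx 2 -> match: F0=2 F1=0 F2=0 F3=0; commitIndex=0
Op 3: F3 acks idx 2 -> match: F0=2 F1=0 F2=0 F3=2; commitIndex=2
Op 4: F1 acks idx 3 -> match: F0=2 F1=3 F2=0 F3=2; commitIndex=2
Op 5: F2 acks idx 3 -> match: F0=2 F1=3 F2=3 F3=2; commitIndex=3
Op 6: F3 acks idx 1 -> match: F0=2 F1=3 F2=3 F3=2; commitIndex=3
Op 7: append 3 -> log_len=6
Op 8: append 3 -> log_len=9
Op 9: F2 acks idx 9 -> match: F0=2 F1=3 F2=9 F3=2; commitIndex=3
Op 10: append 2 -> log_len=11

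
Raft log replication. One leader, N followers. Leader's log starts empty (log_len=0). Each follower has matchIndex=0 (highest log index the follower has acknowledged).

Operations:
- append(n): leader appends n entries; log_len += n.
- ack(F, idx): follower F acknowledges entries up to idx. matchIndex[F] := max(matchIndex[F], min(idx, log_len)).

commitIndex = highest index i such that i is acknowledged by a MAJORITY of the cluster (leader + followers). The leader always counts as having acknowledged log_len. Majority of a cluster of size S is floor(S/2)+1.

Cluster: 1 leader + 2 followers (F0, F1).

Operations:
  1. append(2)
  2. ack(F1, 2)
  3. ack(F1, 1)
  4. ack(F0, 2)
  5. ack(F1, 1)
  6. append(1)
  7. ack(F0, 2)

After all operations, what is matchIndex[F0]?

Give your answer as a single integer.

Answer: 2

Derivation:
Op 1: append 2 -> log_len=2
Op 2: F1 acks idx 2 -> match: F0=0 F1=2; commitIndex=2
Op 3: F1 acks idx 1 -> match: F0=0 F1=2; commitIndex=2
Op 4: F0 acks idx 2 -> match: F0=2 F1=2; commitIndex=2
Op 5: F1 acks idx 1 -> match: F0=2 F1=2; commitIndex=2
Op 6: append 1 -> log_len=3
Op 7: F0 acks idx 2 -> match: F0=2 F1=2; commitIndex=2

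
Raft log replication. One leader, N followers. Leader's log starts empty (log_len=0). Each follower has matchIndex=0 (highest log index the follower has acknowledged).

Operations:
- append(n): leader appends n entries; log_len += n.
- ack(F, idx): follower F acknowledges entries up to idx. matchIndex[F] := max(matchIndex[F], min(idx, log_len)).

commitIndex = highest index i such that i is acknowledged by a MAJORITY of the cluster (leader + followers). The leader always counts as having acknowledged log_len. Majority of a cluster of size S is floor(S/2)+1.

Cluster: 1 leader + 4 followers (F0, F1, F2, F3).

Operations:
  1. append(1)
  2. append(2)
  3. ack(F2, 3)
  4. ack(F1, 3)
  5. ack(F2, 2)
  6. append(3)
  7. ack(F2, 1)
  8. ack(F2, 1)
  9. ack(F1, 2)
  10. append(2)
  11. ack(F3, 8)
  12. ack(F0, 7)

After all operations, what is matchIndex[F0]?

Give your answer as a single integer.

Op 1: append 1 -> log_len=1
Op 2: append 2 -> log_len=3
Op 3: F2 acks idx 3 -> match: F0=0 F1=0 F2=3 F3=0; commitIndex=0
Op 4: F1 acks idx 3 -> match: F0=0 F1=3 F2=3 F3=0; commitIndex=3
Op 5: F2 acks idx 2 -> match: F0=0 F1=3 F2=3 F3=0; commitIndex=3
Op 6: append 3 -> log_len=6
Op 7: F2 acks idx 1 -> match: F0=0 F1=3 F2=3 F3=0; commitIndex=3
Op 8: F2 acks idx 1 -> match: F0=0 F1=3 F2=3 F3=0; commitIndex=3
Op 9: F1 acks idx 2 -> match: F0=0 F1=3 F2=3 F3=0; commitIndex=3
Op 10: append 2 -> log_len=8
Op 11: F3 acks idx 8 -> match: F0=0 F1=3 F2=3 F3=8; commitIndex=3
Op 12: F0 acks idx 7 -> match: F0=7 F1=3 F2=3 F3=8; commitIndex=7

Answer: 7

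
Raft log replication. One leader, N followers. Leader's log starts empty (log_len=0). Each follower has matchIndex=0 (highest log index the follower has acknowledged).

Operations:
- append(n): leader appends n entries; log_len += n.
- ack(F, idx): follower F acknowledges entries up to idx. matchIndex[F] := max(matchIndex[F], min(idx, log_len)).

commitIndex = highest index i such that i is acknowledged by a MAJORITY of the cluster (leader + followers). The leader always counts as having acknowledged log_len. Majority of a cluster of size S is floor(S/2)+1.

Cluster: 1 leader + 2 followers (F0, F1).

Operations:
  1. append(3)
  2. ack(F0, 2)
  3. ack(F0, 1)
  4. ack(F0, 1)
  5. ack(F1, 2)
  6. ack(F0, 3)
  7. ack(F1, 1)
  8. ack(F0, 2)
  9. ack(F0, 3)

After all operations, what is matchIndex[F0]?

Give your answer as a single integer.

Op 1: append 3 -> log_len=3
Op 2: F0 acks idx 2 -> match: F0=2 F1=0; commitIndex=2
Op 3: F0 acks idx 1 -> match: F0=2 F1=0; commitIndex=2
Op 4: F0 acks idx 1 -> match: F0=2 F1=0; commitIndex=2
Op 5: F1 acks idx 2 -> match: F0=2 F1=2; commitIndex=2
Op 6: F0 acks idx 3 -> match: F0=3 F1=2; commitIndex=3
Op 7: F1 acks idx 1 -> match: F0=3 F1=2; commitIndex=3
Op 8: F0 acks idx 2 -> match: F0=3 F1=2; commitIndex=3
Op 9: F0 acks idx 3 -> match: F0=3 F1=2; commitIndex=3

Answer: 3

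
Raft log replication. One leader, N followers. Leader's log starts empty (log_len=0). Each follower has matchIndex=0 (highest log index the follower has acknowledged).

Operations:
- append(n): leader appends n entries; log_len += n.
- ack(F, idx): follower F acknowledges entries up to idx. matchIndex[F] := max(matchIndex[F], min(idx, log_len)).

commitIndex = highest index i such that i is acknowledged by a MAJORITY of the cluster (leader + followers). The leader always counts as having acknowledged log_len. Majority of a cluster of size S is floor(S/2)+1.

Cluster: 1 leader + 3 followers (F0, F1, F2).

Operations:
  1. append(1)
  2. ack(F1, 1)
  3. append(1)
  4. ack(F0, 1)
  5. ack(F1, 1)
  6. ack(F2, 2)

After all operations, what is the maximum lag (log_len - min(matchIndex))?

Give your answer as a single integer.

Op 1: append 1 -> log_len=1
Op 2: F1 acks idx 1 -> match: F0=0 F1=1 F2=0; commitIndex=0
Op 3: append 1 -> log_len=2
Op 4: F0 acks idx 1 -> match: F0=1 F1=1 F2=0; commitIndex=1
Op 5: F1 acks idx 1 -> match: F0=1 F1=1 F2=0; commitIndex=1
Op 6: F2 acks idx 2 -> match: F0=1 F1=1 F2=2; commitIndex=1

Answer: 1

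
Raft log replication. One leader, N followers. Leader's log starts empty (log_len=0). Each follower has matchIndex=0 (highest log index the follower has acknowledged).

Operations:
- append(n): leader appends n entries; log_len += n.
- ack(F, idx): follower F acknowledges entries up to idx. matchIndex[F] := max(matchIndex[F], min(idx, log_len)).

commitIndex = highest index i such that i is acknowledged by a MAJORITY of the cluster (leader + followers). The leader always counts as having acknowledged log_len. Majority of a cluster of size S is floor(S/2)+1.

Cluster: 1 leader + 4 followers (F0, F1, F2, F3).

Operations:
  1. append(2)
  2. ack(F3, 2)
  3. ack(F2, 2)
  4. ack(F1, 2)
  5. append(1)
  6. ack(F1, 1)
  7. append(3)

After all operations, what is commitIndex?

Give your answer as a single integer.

Op 1: append 2 -> log_len=2
Op 2: F3 acks idx 2 -> match: F0=0 F1=0 F2=0 F3=2; commitIndex=0
Op 3: F2 acks idx 2 -> match: F0=0 F1=0 F2=2 F3=2; commitIndex=2
Op 4: F1 acks idx 2 -> match: F0=0 F1=2 F2=2 F3=2; commitIndex=2
Op 5: append 1 -> log_len=3
Op 6: F1 acks idx 1 -> match: F0=0 F1=2 F2=2 F3=2; commitIndex=2
Op 7: append 3 -> log_len=6

Answer: 2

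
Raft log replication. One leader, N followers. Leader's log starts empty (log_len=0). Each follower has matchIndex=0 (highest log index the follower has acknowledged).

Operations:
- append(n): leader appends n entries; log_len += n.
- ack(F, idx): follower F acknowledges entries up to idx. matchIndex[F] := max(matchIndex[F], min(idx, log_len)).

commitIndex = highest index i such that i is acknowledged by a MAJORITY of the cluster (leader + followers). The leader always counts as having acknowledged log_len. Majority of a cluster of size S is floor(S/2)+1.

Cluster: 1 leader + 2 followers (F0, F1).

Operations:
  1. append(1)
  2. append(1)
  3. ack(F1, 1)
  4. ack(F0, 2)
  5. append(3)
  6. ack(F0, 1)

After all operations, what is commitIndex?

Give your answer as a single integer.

Op 1: append 1 -> log_len=1
Op 2: append 1 -> log_len=2
Op 3: F1 acks idx 1 -> match: F0=0 F1=1; commitIndex=1
Op 4: F0 acks idx 2 -> match: F0=2 F1=1; commitIndex=2
Op 5: append 3 -> log_len=5
Op 6: F0 acks idx 1 -> match: F0=2 F1=1; commitIndex=2

Answer: 2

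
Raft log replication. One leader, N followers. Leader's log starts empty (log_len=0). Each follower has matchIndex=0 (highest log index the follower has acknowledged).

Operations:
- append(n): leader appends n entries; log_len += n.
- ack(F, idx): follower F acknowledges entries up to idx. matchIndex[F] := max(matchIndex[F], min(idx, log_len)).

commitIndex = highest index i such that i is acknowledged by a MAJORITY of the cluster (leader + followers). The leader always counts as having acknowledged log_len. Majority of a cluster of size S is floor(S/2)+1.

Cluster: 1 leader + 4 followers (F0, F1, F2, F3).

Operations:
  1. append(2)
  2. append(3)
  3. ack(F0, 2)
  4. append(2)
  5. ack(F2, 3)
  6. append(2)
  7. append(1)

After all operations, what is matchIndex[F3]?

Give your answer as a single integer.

Op 1: append 2 -> log_len=2
Op 2: append 3 -> log_len=5
Op 3: F0 acks idx 2 -> match: F0=2 F1=0 F2=0 F3=0; commitIndex=0
Op 4: append 2 -> log_len=7
Op 5: F2 acks idx 3 -> match: F0=2 F1=0 F2=3 F3=0; commitIndex=2
Op 6: append 2 -> log_len=9
Op 7: append 1 -> log_len=10

Answer: 0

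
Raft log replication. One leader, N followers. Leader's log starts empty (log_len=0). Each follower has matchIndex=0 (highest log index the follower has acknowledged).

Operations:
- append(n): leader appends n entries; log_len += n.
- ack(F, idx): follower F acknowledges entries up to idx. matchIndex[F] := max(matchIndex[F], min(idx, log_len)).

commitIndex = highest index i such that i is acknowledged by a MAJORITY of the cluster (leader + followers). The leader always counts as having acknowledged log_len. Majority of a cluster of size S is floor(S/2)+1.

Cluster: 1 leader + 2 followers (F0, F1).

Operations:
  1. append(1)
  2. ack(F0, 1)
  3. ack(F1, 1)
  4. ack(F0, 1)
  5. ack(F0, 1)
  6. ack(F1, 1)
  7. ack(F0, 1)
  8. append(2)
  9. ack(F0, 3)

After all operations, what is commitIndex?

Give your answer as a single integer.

Op 1: append 1 -> log_len=1
Op 2: F0 acks idx 1 -> match: F0=1 F1=0; commitIndex=1
Op 3: F1 acks idx 1 -> match: F0=1 F1=1; commitIndex=1
Op 4: F0 acks idx 1 -> match: F0=1 F1=1; commitIndex=1
Op 5: F0 acks idx 1 -> match: F0=1 F1=1; commitIndex=1
Op 6: F1 acks idx 1 -> match: F0=1 F1=1; commitIndex=1
Op 7: F0 acks idx 1 -> match: F0=1 F1=1; commitIndex=1
Op 8: append 2 -> log_len=3
Op 9: F0 acks idx 3 -> match: F0=3 F1=1; commitIndex=3

Answer: 3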